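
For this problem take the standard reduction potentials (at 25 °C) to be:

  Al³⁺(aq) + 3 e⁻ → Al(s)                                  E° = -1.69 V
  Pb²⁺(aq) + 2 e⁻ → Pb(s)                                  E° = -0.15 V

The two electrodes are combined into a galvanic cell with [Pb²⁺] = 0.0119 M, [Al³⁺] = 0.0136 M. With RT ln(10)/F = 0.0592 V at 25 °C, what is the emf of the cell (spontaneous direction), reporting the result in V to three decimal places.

+1.520 V

Pb²⁺/Pb is the cathode (higher E°), Al³⁺/Al the anode: E°cell = -0.15 − (-1.69) = +1.54 V, n = 6.
Overall: 3 Pb²⁺(aq) + 2 Al(s) → 3 Pb(s) + 2 Al³⁺(aq)
Q = [Al³⁺]^2 / ([Pb²⁺]^3); log Q = 2.040.
E = E° − (0.0592/n) log Q = +1.54 − (0.0592/6)(2.040) = +1.520 V.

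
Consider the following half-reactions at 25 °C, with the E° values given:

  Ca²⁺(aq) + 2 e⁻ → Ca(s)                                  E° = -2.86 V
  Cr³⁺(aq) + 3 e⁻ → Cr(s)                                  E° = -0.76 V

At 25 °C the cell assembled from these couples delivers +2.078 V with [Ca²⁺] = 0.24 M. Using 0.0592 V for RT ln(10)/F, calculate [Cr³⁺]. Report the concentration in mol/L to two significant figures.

0.0090 M

Cr³⁺/Cr is the cathode, Ca²⁺/Ca the anode: E°cell = +2.10 V, n = 6.
Overall reaction: 2 Cr³⁺(aq) + 3 Ca(s) → 2 Cr(s) + 3 Ca²⁺(aq); Q = [Ca²⁺]^3/[Cr³⁺]^2.
From E = E° − (0.0592/n) log Q: log Q = (E° − E)·n/0.0592 = (+2.10 − (+2.078))·6/0.0592 = 2.2297.
So 2·log[Cr³⁺] = 3·log(0.24) − log Q = -1.8594 − (2.2297) = -4.0891; log[Cr³⁺] = -4.0891 / 2 = -2.0446; [Cr³⁺] = 10^(-2.0446) ≈ 0.0090 M.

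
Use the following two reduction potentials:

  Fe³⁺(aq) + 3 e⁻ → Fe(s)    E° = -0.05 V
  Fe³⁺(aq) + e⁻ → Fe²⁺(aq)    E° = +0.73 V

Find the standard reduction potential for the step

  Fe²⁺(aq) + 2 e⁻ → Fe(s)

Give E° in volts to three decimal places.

Sequential free energies add, so n₃E°₃ = n₁E°₁ + n₂E°₂.
With n₃ = 3, and the known step contributing 1×(+0.73) V, the unknown satisfies 2·E° = 3×(-0.05) − 1×(+0.73) = -0.880.
E° = -0.880 / 2 = -0.440 V.

-0.440 V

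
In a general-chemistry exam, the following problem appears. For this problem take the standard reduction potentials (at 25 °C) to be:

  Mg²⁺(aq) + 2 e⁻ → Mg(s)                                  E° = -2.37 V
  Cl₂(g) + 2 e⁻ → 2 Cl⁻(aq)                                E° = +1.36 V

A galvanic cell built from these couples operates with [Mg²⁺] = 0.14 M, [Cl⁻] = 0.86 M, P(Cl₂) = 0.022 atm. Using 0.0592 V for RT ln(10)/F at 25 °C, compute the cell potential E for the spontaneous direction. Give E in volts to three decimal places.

+3.710 V

Cl₂/Cl⁻ is the cathode (higher E°), Mg²⁺/Mg the anode: E°cell = +1.36 − (-2.37) = +3.73 V, n = 2.
Overall: Cl₂(g) + Mg(s) → 2 Cl⁻(aq) + Mg²⁺(aq)
Q = [Cl⁻]^2·[Mg²⁺] / (P(Cl₂)); log Q = 0.673.
E = E° − (0.0592/n) log Q = +3.73 − (0.0592/2)(0.673) = +3.710 V.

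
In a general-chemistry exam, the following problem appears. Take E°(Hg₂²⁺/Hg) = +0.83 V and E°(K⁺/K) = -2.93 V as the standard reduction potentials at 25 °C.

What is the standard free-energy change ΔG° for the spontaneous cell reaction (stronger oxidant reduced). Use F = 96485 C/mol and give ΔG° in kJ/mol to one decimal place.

Hg₂²⁺/Hg (E° = +0.83 V) is the cathode; K⁺/K (E° = -2.93 V) is the anode, so E°cell = +3.76 V.
Balancing electrons gives n = 2 (lcm of 2 and 1).
ΔG° = −nFE° = −(2)(96485)(+3.76) = -725,567 J = -725.6 kJ/mol.

-725.6 kJ/mol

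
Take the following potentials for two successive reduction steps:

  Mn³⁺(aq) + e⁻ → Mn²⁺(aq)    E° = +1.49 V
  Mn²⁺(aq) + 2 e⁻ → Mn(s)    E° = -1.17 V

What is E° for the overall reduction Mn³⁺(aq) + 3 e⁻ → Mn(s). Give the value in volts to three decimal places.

Standard free energies of sequential steps add: ΔG°₃ = ΔG°₁ + ΔG°₂, so n₃E°₃ = n₁E°₁ + n₂E°₂.
E°₃ = (1×+1.49 + 2×-1.17) / 3 = (-0.850) / 3 = -0.283 V.

-0.283 V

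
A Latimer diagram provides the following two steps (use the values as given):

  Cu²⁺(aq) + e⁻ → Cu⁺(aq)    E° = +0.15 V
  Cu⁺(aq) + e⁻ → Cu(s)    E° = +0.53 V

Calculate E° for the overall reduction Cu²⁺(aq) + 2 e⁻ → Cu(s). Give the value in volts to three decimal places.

+0.340 V

Standard free energies of sequential steps add: ΔG°₃ = ΔG°₁ + ΔG°₂, so n₃E°₃ = n₁E°₁ + n₂E°₂.
E°₃ = (1×+0.15 + 1×+0.53) / 2 = (+0.680) / 2 = +0.340 V.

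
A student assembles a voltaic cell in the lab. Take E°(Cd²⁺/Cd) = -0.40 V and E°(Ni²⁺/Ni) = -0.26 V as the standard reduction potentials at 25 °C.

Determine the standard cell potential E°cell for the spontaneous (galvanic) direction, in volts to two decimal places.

+0.14 V

The Ni²⁺/Ni couple has the higher reduction potential, so it is the cathode; Cd²⁺/Cd is oxidised at the anode.
E°cell = E°(cathode) − E°(anode) = (-0.26) − (-0.40) = +0.14 V.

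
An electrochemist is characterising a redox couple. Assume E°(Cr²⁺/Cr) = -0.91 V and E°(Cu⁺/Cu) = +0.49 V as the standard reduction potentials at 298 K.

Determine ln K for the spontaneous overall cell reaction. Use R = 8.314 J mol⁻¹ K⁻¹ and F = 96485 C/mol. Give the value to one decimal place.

Cathode: Cu⁺/Cu; anode: Cr²⁺/Cr. E°cell = (+0.49) − (-0.91) = +1.40 V, with n = 2.
ΔG° = −nFE° = −RT ln K, so ln K = nFE°/(RT) = (2)(96485)(+1.40) / ((8.314)(298)) = 109.041.

109.0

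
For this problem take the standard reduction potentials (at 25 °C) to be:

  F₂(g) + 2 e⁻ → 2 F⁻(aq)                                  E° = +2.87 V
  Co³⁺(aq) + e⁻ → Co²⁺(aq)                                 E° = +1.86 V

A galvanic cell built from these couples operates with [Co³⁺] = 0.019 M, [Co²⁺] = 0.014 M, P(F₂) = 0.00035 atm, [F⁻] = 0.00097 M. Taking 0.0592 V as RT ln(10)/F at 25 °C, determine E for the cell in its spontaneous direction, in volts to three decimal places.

+1.078 V

F₂/F⁻ is the cathode (higher E°), Co³⁺/Co²⁺ the anode: E°cell = +2.87 − (+1.86) = +1.01 V, n = 2.
Overall: F₂(g) + 2 Co²⁺(aq) → 2 F⁻(aq) + 2 Co³⁺(aq)
Q = [F⁻]^2·[Co³⁺]^2 / (P(F₂)·[Co²⁺]^2); log Q = -2.305.
E = E° − (0.0592/n) log Q = +1.01 − (0.0592/2)(-2.305) = +1.078 V.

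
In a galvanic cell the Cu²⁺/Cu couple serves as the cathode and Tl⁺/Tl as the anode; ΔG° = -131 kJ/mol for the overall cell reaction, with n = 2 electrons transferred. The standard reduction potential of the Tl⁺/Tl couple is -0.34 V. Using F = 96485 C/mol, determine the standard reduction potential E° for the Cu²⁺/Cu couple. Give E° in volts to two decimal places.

+0.34 V

E°cell = −ΔG°/(nF) = −(-131×10³)/((2)(96485)) = +0.679 V.
Since Cu²⁺/Cu is the cathode and Tl⁺/Tl the anode, E°cell = E°(Cu²⁺/Cu) − E°(Tl⁺/Tl).
So E°(Cu²⁺/Cu) = E°cell + E°(Tl⁺/Tl) = +0.679 + (-0.34) = +0.34 V.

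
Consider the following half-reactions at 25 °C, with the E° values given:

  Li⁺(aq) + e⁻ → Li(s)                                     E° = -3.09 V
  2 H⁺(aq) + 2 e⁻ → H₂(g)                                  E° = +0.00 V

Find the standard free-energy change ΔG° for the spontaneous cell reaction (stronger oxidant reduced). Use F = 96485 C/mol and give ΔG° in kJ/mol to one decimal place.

H⁺/H₂ (E° = +0.00 V) is the cathode; Li⁺/Li (E° = -3.09 V) is the anode, so E°cell = +3.09 V.
Balancing electrons gives n = 2 (lcm of 2 and 1).
ΔG° = −nFE° = −(2)(96485)(+3.09) = -596,277 J = -596.3 kJ/mol.

-596.3 kJ/mol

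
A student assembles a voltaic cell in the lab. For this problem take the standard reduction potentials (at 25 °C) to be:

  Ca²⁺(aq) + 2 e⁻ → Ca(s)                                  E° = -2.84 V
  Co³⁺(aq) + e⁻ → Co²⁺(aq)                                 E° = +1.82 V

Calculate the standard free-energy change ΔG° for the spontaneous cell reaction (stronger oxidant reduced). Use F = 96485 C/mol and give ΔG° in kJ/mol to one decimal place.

-899.2 kJ/mol

Co³⁺/Co²⁺ (E° = +1.82 V) is the cathode; Ca²⁺/Ca (E° = -2.84 V) is the anode, so E°cell = +4.66 V.
Balancing electrons gives n = 2 (lcm of 1 and 2).
ΔG° = −nFE° = −(2)(96485)(+4.66) = -899,240 J = -899.2 kJ/mol.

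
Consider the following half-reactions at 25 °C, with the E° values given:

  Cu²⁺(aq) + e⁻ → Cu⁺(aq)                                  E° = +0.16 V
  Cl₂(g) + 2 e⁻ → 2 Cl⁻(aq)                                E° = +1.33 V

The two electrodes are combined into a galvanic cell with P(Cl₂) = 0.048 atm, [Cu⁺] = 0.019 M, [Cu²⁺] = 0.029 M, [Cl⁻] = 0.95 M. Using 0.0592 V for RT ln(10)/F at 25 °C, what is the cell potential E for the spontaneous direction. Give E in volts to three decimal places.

Cl₂/Cl⁻ is the cathode (higher E°), Cu²⁺/Cu⁺ the anode: E°cell = +1.33 − (+0.16) = +1.17 V, n = 2.
Overall: Cl₂(g) + 2 Cu⁺(aq) → 2 Cl⁻(aq) + 2 Cu²⁺(aq)
Q = [Cl⁻]^2·[Cu²⁺]^2 / (P(Cl₂)·[Cu⁺]^2); log Q = 1.641.
E = E° − (0.0592/n) log Q = +1.17 − (0.0592/2)(1.641) = +1.121 V.

+1.121 V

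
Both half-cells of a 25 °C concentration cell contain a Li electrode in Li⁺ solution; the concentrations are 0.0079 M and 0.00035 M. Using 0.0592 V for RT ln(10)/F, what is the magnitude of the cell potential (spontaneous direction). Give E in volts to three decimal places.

+0.080 V

For a concentration cell E°cell = 0. The 0.0079 M side is the cathode (reduction is favoured where [Li⁺] is higher).
With n = 1, E = −(0.0592/1) log([Li⁺]ₐₙ/[Li⁺]꜀ₐₜ) = −(0.0592/1) log(0.00035/0.0079) = −(0.0592/1)(-1.354) = +0.080 V.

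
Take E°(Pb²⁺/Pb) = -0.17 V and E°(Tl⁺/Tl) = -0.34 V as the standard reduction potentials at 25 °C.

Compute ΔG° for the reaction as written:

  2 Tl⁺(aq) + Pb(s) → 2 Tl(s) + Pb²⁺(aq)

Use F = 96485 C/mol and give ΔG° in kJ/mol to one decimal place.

As written, Tl⁺/Tl is reduced (cathode) and Pb²⁺/Pb is oxidised (anode), so E°cell = (-0.34) − (-0.17) = -0.17 V.
Balancing electrons gives n = 2.
ΔG° = −nFE° = −(2)(96485)(-0.17) = 32,805 J = +32.8 kJ/mol.

+32.8 kJ/mol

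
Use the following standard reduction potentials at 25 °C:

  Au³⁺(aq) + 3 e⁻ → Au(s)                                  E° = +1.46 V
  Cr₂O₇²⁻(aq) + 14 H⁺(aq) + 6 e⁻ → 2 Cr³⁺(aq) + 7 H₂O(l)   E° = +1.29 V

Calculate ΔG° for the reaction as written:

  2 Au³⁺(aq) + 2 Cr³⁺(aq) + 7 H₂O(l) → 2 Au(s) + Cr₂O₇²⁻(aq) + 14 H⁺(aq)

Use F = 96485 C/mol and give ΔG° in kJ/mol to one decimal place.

-98.4 kJ/mol

As written, Au³⁺/Au is reduced (cathode) and Cr₂O₇²⁻/Cr³⁺ is oxidised (anode), so E°cell = (+1.46) − (+1.29) = +0.17 V.
Balancing electrons gives n = 6.
ΔG° = −nFE° = −(6)(96485)(+0.17) = -98,415 J = -98.4 kJ/mol.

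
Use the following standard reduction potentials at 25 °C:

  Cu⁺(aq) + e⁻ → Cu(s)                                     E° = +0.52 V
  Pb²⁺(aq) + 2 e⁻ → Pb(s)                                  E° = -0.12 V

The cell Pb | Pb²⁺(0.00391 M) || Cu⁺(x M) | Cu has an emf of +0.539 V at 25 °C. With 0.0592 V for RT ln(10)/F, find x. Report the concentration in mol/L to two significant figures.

0.0012 M

Cu⁺/Cu is the cathode, Pb²⁺/Pb the anode: E°cell = +0.64 V, n = 2.
Overall reaction: 2 Cu⁺(aq) + Pb(s) → 2 Cu(s) + Pb²⁺(aq); Q = [Pb²⁺]^1/[Cu⁺]^2.
From E = E° − (0.0592/n) log Q: log Q = (E° − E)·n/0.0592 = (+0.64 − (+0.539))·2/0.0592 = 3.4122.
So 2·log[Cu⁺] = 1·log(0.00391) − log Q = -2.4078 − (3.4122) = -5.8200; log[Cu⁺] = -5.8200 / 2 = -2.9100; [Cu⁺] = 10^(-2.9100) ≈ 0.0012 M.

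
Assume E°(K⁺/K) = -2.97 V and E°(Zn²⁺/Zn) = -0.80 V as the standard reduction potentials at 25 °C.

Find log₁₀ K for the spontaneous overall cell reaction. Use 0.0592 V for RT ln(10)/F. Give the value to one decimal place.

73.3

Cathode: Zn²⁺/Zn; anode: K⁺/K. E°cell = +2.17 V, n = 2.
log K = nE°cell / 0.0592 = (2)(+2.17) / 0.0592 = 73.3.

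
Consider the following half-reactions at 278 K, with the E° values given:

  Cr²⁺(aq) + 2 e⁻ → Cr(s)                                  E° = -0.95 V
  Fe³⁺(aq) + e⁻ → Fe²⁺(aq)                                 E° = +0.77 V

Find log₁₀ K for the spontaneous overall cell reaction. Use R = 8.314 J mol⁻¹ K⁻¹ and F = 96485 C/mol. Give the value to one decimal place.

62.4

Cathode: Fe³⁺/Fe²⁺; anode: Cr²⁺/Cr. E°cell = (+0.77) − (-0.95) = +1.72 V, with n = 2.
ΔG° = −nFE° = −RT ln K, so ln K = nFE°/(RT) = (2)(96485)(+1.72) / ((8.314)(278)) = 143.603.
log₁₀ K = 143.603 / ln 10 = 62.4.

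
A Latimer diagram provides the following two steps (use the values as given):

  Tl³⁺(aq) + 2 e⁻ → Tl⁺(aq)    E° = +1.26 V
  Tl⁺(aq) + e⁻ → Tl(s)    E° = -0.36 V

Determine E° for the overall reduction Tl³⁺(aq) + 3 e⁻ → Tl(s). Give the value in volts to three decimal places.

Standard free energies of sequential steps add: ΔG°₃ = ΔG°₁ + ΔG°₂, so n₃E°₃ = n₁E°₁ + n₂E°₂.
E°₃ = (2×+1.26 + 1×-0.36) / 3 = (+2.160) / 3 = +0.720 V.

+0.720 V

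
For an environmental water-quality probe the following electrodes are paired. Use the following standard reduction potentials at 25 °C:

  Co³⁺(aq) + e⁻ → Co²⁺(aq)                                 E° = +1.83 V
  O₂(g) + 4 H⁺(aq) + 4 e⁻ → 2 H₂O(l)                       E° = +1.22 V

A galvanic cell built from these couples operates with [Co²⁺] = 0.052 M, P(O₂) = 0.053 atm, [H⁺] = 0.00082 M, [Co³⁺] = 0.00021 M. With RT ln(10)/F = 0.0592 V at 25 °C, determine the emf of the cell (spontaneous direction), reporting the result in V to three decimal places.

Co³⁺/Co²⁺ is the cathode (higher E°), O₂/H₂O the anode: E°cell = +1.83 − (+1.22) = +0.61 V, n = 4.
Overall: 4 Co³⁺(aq) + 2 H₂O(l) → 4 Co²⁺(aq) + O₂(g) + 4 H⁺(aq)
Q = [Co²⁺]^4·P(O₂)·[H⁺]^4 / ([Co³⁺]^4); log Q = -4.045.
E = E° − (0.0592/n) log Q = +0.61 − (0.0592/4)(-4.045) = +0.670 V.

+0.670 V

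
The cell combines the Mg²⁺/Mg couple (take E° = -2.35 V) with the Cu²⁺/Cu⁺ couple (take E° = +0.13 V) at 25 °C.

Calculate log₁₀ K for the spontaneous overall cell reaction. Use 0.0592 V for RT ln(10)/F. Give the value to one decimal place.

83.8

Cathode: Cu²⁺/Cu⁺; anode: Mg²⁺/Mg. E°cell = +2.48 V, n = 2.
log K = nE°cell / 0.0592 = (2)(+2.48) / 0.0592 = 83.8.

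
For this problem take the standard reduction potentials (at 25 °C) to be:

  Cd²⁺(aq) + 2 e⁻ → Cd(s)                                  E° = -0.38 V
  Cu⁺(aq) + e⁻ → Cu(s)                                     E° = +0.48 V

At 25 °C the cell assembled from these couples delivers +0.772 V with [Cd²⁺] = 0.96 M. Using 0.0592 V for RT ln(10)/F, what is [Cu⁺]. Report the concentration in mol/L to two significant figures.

Cu⁺/Cu is the cathode, Cd²⁺/Cd the anode: E°cell = +0.86 V, n = 2.
Overall reaction: 2 Cu⁺(aq) + Cd(s) → 2 Cu(s) + Cd²⁺(aq); Q = [Cd²⁺]^1/[Cu⁺]^2.
From E = E° − (0.0592/n) log Q: log Q = (E° − E)·n/0.0592 = (+0.86 − (+0.772))·2/0.0592 = 2.9730.
So 2·log[Cu⁺] = 1·log(0.96) − log Q = -0.0177 − (2.9730) = -2.9907; log[Cu⁺] = -2.9907 / 2 = -1.4953; [Cu⁺] = 10^(-1.4953) ≈ 0.032 M.

0.032 M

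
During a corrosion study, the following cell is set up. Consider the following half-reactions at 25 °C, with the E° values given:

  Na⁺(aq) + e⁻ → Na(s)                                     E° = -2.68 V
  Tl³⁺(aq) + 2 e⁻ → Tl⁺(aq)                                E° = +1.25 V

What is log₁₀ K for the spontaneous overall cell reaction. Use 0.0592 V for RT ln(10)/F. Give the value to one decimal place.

132.8

Cathode: Tl³⁺/Tl⁺; anode: Na⁺/Na. E°cell = +3.93 V, n = 2.
log K = nE°cell / 0.0592 = (2)(+3.93) / 0.0592 = 132.8.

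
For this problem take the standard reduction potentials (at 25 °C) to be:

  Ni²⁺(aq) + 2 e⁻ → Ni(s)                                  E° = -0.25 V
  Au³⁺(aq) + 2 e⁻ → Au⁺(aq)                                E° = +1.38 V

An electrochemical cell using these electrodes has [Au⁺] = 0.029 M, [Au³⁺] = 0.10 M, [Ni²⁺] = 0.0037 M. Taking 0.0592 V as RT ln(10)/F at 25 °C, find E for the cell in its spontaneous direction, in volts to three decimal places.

+1.718 V

Au³⁺/Au⁺ is the cathode (higher E°), Ni²⁺/Ni the anode: E°cell = +1.38 − (-0.25) = +1.63 V, n = 2.
Overall: Au³⁺(aq) + Ni(s) → Au⁺(aq) + Ni²⁺(aq)
Q = [Au⁺]·[Ni²⁺] / ([Au³⁺]); log Q = -2.969.
E = E° − (0.0592/n) log Q = +1.63 − (0.0592/2)(-2.969) = +1.718 V.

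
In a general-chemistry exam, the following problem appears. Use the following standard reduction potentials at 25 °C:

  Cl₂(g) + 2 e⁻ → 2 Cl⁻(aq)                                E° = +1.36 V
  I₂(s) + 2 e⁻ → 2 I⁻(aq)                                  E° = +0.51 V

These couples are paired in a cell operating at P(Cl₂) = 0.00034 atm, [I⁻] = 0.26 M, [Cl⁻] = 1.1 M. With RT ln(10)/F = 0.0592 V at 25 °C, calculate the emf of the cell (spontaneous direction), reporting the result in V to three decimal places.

+0.710 V

Cl₂/Cl⁻ is the cathode (higher E°), I₂/I⁻ the anode: E°cell = +1.36 − (+0.51) = +0.85 V, n = 2.
Overall: Cl₂(g) + 2 I⁻(aq) → 2 Cl⁻(aq) + I₂(s)
Q = [Cl⁻]^2 / (P(Cl₂)·[I⁻]^2); log Q = 4.721.
E = E° − (0.0592/n) log Q = +0.85 − (0.0592/2)(4.721) = +0.710 V.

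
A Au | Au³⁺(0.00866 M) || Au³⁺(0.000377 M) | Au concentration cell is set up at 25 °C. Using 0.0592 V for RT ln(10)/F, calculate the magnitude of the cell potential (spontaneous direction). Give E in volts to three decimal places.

For a concentration cell E°cell = 0. The 0.00866 M side is the cathode (reduction is favoured where [Au³⁺] is higher).
With n = 3, E = −(0.0592/3) log([Au³⁺]ₐₙ/[Au³⁺]꜀ₐₜ) = −(0.0592/3) log(0.000377/0.00866) = −(0.0592/3)(-1.361) = +0.027 V.

+0.027 V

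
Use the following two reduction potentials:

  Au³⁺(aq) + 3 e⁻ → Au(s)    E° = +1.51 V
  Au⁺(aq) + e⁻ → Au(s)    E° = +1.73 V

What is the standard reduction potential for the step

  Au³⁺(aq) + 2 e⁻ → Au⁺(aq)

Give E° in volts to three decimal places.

+1.400 V

Sequential free energies add, so n₃E°₃ = n₁E°₁ + n₂E°₂.
With n₃ = 3, and the known step contributing 1×(+1.73) V, the unknown satisfies 2·E° = 3×(+1.51) − 1×(+1.73) = +2.800.
E° = +2.800 / 2 = +1.400 V.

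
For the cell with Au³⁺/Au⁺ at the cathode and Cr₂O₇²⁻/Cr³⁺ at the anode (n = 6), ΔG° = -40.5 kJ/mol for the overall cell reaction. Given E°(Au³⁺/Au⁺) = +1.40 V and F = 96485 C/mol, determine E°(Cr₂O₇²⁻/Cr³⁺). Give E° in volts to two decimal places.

+1.33 V

E°cell = −ΔG°/(nF) = −(-40.5×10³)/((6)(96485)) = +0.070 V.
Since Au³⁺/Au⁺ is the cathode and Cr₂O₇²⁻/Cr³⁺ the anode, E°cell = E°(Au³⁺/Au⁺) − E°(Cr₂O₇²⁻/Cr³⁺).
So E°(Cr₂O₇²⁻/Cr³⁺) = E°(Au³⁺/Au⁺) − E°cell = (+1.40) − (+0.070) = +1.33 V.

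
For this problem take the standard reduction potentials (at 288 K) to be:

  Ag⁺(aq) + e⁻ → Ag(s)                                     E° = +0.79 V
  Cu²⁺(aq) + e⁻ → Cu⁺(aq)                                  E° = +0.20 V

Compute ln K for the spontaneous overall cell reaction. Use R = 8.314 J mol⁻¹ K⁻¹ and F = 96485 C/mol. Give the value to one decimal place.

Cathode: Ag⁺/Ag; anode: Cu²⁺/Cu⁺. E°cell = (+0.79) − (+0.20) = +0.59 V, with n = 1.
ΔG° = −nFE° = −RT ln K, so ln K = nFE°/(RT) = (1)(96485)(+0.59) / ((8.314)(288)) = 23.774.

23.8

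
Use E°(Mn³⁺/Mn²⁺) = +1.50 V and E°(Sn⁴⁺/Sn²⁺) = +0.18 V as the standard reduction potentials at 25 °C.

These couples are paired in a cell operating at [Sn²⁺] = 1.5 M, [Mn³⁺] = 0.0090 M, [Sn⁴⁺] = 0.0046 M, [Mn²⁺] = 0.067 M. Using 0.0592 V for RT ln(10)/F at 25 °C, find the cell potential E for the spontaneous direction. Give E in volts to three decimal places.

+1.343 V

Mn³⁺/Mn²⁺ is the cathode (higher E°), Sn⁴⁺/Sn²⁺ the anode: E°cell = +1.50 − (+0.18) = +1.32 V, n = 2.
Overall: 2 Mn³⁺(aq) + Sn²⁺(aq) → 2 Mn²⁺(aq) + Sn⁴⁺(aq)
Q = [Mn²⁺]^2·[Sn⁴⁺] / ([Mn³⁺]^2·[Sn²⁺]); log Q = -0.770.
E = E° − (0.0592/n) log Q = +1.32 − (0.0592/2)(-0.770) = +1.343 V.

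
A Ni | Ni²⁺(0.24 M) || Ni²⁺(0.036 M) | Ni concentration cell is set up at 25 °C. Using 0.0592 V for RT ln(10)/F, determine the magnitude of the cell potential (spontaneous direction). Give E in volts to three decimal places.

+0.024 V

For a concentration cell E°cell = 0. The 0.24 M side is the cathode (reduction is favoured where [Ni²⁺] is higher).
With n = 2, E = −(0.0592/2) log([Ni²⁺]ₐₙ/[Ni²⁺]꜀ₐₜ) = −(0.0592/2) log(0.036/0.24) = −(0.0592/2)(-0.824) = +0.024 V.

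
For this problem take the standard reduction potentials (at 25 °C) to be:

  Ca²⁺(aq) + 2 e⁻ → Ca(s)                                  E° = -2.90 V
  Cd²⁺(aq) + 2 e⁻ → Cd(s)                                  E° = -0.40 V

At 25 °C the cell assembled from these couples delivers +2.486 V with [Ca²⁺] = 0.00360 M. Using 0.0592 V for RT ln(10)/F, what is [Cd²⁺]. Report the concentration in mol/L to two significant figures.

Cd²⁺/Cd is the cathode, Ca²⁺/Ca the anode: E°cell = +2.50 V, n = 2.
Overall reaction: Cd²⁺(aq) + Ca(s) → Cd(s) + Ca²⁺(aq); Q = [Ca²⁺]^1/[Cd²⁺]^1.
From E = E° − (0.0592/n) log Q: log Q = (E° − E)·n/0.0592 = (+2.50 − (+2.486))·2/0.0592 = 0.4730.
So 1·log[Cd²⁺] = 1·log(0.0036) − log Q = -2.4437 − (0.4730) = -2.9167; [Cd²⁺] = 10^(-2.9167) ≈ 0.0012 M.

0.0012 M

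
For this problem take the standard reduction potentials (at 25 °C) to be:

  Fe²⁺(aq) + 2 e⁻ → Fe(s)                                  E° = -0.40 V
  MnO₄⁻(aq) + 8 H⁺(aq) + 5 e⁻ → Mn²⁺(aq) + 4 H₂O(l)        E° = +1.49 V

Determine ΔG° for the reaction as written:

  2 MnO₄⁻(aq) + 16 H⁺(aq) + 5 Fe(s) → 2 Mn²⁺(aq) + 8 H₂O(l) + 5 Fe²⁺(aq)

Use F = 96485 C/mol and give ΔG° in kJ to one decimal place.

-1823.6 kJ

As written, MnO₄⁻/Mn²⁺ is reduced (cathode) and Fe²⁺/Fe is oxidised (anode), so E°cell = (+1.49) − (-0.40) = +1.89 V.
Balancing electrons gives n = 10.
ΔG° = −nFE° = −(10)(96485)(+1.89) = -1,823,566 J = -1823.6 kJ.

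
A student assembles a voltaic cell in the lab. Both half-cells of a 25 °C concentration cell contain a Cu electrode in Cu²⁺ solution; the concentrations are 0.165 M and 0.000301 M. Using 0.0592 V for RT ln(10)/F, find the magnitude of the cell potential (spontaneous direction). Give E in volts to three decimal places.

+0.081 V

For a concentration cell E°cell = 0. The 0.165 M side is the cathode (reduction is favoured where [Cu²⁺] is higher).
With n = 2, E = −(0.0592/2) log([Cu²⁺]ₐₙ/[Cu²⁺]꜀ₐₜ) = −(0.0592/2) log(0.000301/0.165) = −(0.0592/2)(-2.739) = +0.081 V.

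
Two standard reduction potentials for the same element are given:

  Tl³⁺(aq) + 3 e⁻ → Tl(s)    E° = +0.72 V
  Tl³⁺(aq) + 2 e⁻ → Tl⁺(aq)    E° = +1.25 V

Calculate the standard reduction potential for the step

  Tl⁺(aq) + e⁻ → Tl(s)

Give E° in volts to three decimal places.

-0.340 V

Sequential free energies add, so n₃E°₃ = n₁E°₁ + n₂E°₂.
With n₃ = 3, and the known step contributing 2×(+1.25) V, the unknown satisfies 1·E° = 3×(+0.72) − 2×(+1.25) = -0.340.
E° = -0.340 / 1 = -0.340 V.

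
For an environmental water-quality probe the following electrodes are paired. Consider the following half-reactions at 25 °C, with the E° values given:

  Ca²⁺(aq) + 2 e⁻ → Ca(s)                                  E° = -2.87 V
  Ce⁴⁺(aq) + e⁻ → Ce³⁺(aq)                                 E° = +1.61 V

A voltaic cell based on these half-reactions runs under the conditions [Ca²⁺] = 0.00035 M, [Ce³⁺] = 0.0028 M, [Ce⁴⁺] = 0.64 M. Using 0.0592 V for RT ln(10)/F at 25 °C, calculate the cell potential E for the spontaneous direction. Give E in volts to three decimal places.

Ce⁴⁺/Ce³⁺ is the cathode (higher E°), Ca²⁺/Ca the anode: E°cell = +1.61 − (-2.87) = +4.48 V, n = 2.
Overall: 2 Ce⁴⁺(aq) + Ca(s) → 2 Ce³⁺(aq) + Ca²⁺(aq)
Q = [Ce³⁺]^2·[Ca²⁺] / ([Ce⁴⁺]^2); log Q = -8.174.
E = E° − (0.0592/n) log Q = +4.48 − (0.0592/2)(-8.174) = +4.722 V.

+4.722 V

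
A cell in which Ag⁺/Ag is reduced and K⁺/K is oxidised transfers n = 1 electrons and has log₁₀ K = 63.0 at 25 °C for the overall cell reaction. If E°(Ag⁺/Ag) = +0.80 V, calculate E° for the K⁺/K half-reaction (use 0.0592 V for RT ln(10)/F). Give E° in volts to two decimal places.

-2.93 V

E°cell = (0.0592/n)·log K = (0.0592/1)(63.0) = +3.730 V.
Since Ag⁺/Ag is the cathode and K⁺/K the anode, E°cell = E°(Ag⁺/Ag) − E°(K⁺/K).
So E°(K⁺/K) = E°(Ag⁺/Ag) − E°cell = (+0.80) − (+3.730) = -2.93 V.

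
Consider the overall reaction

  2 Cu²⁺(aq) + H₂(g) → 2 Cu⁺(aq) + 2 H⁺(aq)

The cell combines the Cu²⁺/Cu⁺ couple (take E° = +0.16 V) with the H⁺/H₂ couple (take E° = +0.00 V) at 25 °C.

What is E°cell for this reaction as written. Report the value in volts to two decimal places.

+0.16 V

The Cu²⁺/Cu⁺ couple has the higher reduction potential, so it is the cathode; H⁺/H₂ is oxidised at the anode.
E°cell = E°(cathode) − E°(anode) = (+0.16) − (+0.00) = +0.16 V.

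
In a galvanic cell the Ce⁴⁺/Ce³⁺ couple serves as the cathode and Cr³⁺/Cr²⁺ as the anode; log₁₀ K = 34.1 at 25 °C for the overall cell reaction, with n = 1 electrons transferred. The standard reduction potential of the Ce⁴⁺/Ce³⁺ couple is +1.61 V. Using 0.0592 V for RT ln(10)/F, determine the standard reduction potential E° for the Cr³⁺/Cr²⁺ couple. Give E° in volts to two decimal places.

-0.41 V

E°cell = (0.0592/n)·log K = (0.0592/1)(34.1) = +2.019 V.
Since Ce⁴⁺/Ce³⁺ is the cathode and Cr³⁺/Cr²⁺ the anode, E°cell = E°(Ce⁴⁺/Ce³⁺) − E°(Cr³⁺/Cr²⁺).
So E°(Cr³⁺/Cr²⁺) = E°(Ce⁴⁺/Ce³⁺) − E°cell = (+1.61) − (+2.019) = -0.41 V.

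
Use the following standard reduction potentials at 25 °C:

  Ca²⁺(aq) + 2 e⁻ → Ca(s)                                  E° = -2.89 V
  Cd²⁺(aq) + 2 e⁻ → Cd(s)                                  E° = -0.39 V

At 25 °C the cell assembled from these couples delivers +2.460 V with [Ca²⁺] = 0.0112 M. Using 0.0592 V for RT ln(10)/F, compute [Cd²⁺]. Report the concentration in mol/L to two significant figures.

0.00050 M

Cd²⁺/Cd is the cathode, Ca²⁺/Ca the anode: E°cell = +2.50 V, n = 2.
Overall reaction: Cd²⁺(aq) + Ca(s) → Cd(s) + Ca²⁺(aq); Q = [Ca²⁺]^1/[Cd²⁺]^1.
From E = E° − (0.0592/n) log Q: log Q = (E° − E)·n/0.0592 = (+2.50 − (+2.460))·2/0.0592 = 1.3514.
So 1·log[Cd²⁺] = 1·log(0.0112) − log Q = -1.9508 − (1.3514) = -3.3022; [Cd²⁺] = 10^(-3.3022) ≈ 0.00050 M.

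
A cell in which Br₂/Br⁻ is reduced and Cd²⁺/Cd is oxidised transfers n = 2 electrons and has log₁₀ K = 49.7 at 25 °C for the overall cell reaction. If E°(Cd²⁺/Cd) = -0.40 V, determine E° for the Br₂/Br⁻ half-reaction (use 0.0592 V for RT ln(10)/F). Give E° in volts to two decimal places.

E°cell = (0.0592/n)·log K = (0.0592/2)(49.7) = +1.471 V.
Since Br₂/Br⁻ is the cathode and Cd²⁺/Cd the anode, E°cell = E°(Br₂/Br⁻) − E°(Cd²⁺/Cd).
So E°(Br₂/Br⁻) = E°cell + E°(Cd²⁺/Cd) = +1.471 + (-0.40) = +1.07 V.

+1.07 V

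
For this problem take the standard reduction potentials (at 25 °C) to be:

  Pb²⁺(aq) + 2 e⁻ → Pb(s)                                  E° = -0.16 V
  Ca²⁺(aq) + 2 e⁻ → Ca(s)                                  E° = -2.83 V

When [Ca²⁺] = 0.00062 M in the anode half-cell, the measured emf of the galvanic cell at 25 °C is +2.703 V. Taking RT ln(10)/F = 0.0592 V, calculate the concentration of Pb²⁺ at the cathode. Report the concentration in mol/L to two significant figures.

0.0081 M

Pb²⁺/Pb is the cathode, Ca²⁺/Ca the anode: E°cell = +2.67 V, n = 2.
Overall reaction: Pb²⁺(aq) + Ca(s) → Pb(s) + Ca²⁺(aq); Q = [Ca²⁺]^1/[Pb²⁺]^1.
From E = E° − (0.0592/n) log Q: log Q = (E° − E)·n/0.0592 = (+2.67 − (+2.703))·2/0.0592 = -1.1149.
So 1·log[Pb²⁺] = 1·log(0.00062) − log Q = -3.2076 − (-1.1149) = -2.0927; [Pb²⁺] = 10^(-2.0927) ≈ 0.0081 M.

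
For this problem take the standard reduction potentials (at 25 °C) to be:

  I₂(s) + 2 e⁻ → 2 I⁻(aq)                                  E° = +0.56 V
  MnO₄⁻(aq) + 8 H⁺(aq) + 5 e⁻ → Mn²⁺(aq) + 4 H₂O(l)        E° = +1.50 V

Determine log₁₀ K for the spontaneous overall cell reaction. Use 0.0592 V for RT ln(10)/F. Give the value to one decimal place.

Cathode: MnO₄⁻/Mn²⁺; anode: I₂/I⁻. E°cell = +0.94 V, n = 10.
log K = nE°cell / 0.0592 = (10)(+0.94) / 0.0592 = 158.8.

158.8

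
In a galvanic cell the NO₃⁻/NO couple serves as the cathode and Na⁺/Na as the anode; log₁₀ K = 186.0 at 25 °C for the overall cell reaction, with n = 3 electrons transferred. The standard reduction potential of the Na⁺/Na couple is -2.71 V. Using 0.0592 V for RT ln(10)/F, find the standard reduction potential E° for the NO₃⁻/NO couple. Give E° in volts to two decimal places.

+0.96 V

E°cell = (0.0592/n)·log K = (0.0592/3)(186.0) = +3.670 V.
Since NO₃⁻/NO is the cathode and Na⁺/Na the anode, E°cell = E°(NO₃⁻/NO) − E°(Na⁺/Na).
So E°(NO₃⁻/NO) = E°cell + E°(Na⁺/Na) = +3.670 + (-2.71) = +0.96 V.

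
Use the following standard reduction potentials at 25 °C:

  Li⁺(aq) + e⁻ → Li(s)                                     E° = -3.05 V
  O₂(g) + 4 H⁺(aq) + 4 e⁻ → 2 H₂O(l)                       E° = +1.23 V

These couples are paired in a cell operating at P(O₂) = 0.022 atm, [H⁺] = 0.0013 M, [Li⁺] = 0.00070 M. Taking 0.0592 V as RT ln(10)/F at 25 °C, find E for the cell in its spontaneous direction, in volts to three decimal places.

+4.271 V

O₂/H₂O is the cathode (higher E°), Li⁺/Li the anode: E°cell = +1.23 − (-3.05) = +4.28 V, n = 4.
Overall: O₂(g) + 4 H⁺(aq) + 4 Li(s) → 2 H₂O(l) + 4 Li⁺(aq)
Q = [Li⁺]^4 / (P(O₂)·[H⁺]^4); log Q = 0.582.
E = E° − (0.0592/n) log Q = +4.28 − (0.0592/4)(0.582) = +4.271 V.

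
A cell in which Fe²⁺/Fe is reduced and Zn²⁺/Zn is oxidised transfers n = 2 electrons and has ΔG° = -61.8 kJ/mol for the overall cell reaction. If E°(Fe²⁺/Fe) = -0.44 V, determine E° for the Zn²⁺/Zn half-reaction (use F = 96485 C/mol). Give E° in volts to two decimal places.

-0.76 V

E°cell = −ΔG°/(nF) = −(-61.8×10³)/((2)(96485)) = +0.320 V.
Since Fe²⁺/Fe is the cathode and Zn²⁺/Zn the anode, E°cell = E°(Fe²⁺/Fe) − E°(Zn²⁺/Zn).
So E°(Zn²⁺/Zn) = E°(Fe²⁺/Fe) − E°cell = (-0.44) − (+0.320) = -0.76 V.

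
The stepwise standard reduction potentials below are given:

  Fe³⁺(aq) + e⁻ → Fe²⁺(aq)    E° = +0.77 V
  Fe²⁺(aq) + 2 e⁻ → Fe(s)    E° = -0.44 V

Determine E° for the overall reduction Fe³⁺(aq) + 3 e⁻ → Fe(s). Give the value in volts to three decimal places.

Adding the free-energy changes (−nFE°) of the two steps gives −n₃FE°₃ = −n₁FE°₁ − n₂FE°₂.
E°₃ = (1×+0.77 + 2×-0.44) / 3 = (-0.110) / 3 = -0.037 V.

-0.037 V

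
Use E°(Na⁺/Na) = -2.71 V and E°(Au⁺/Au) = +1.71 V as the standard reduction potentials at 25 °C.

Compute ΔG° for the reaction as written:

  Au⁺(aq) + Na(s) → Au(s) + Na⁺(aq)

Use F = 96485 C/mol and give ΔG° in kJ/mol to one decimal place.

As written, Au⁺/Au is reduced (cathode) and Na⁺/Na is oxidised (anode), so E°cell = (+1.71) − (-2.71) = +4.42 V.
Balancing electrons gives n = 1.
ΔG° = −nFE° = −(1)(96485)(+4.42) = -426,464 J = -426.5 kJ/mol.

-426.5 kJ/mol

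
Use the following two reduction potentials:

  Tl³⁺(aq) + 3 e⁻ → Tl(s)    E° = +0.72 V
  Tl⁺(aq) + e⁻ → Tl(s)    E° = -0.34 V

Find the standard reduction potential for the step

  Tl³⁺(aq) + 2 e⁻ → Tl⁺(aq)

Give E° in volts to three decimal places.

+1.250 V

Sequential free energies add, so n₃E°₃ = n₁E°₁ + n₂E°₂.
With n₃ = 3, and the known step contributing 1×(-0.34) V, the unknown satisfies 2·E° = 3×(+0.72) − 1×(-0.34) = +2.500.
E° = +2.500 / 2 = +1.250 V.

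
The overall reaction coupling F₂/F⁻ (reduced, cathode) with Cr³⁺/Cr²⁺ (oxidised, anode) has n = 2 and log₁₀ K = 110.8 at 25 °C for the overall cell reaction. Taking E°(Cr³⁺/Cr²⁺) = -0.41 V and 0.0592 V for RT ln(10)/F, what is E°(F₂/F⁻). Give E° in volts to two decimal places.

E°cell = (0.0592/n)·log K = (0.0592/2)(110.8) = +3.280 V.
Since F₂/F⁻ is the cathode and Cr³⁺/Cr²⁺ the anode, E°cell = E°(F₂/F⁻) − E°(Cr³⁺/Cr²⁺).
So E°(F₂/F⁻) = E°cell + E°(Cr³⁺/Cr²⁺) = +3.280 + (-0.41) = +2.87 V.

+2.87 V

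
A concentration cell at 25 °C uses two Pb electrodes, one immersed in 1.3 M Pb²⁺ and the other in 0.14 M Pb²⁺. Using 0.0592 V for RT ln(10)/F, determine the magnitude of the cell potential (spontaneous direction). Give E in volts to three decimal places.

+0.029 V

For a concentration cell E°cell = 0. The 1.3 M side is the cathode (reduction is favoured where [Pb²⁺] is higher).
With n = 2, E = −(0.0592/2) log([Pb²⁺]ₐₙ/[Pb²⁺]꜀ₐₜ) = −(0.0592/2) log(0.14/1.3) = −(0.0592/2)(-0.968) = +0.029 V.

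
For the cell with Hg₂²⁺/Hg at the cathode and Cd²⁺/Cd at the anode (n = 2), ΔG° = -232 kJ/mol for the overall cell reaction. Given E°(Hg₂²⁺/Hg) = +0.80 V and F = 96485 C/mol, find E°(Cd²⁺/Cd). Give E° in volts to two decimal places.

E°cell = −ΔG°/(nF) = −(-232×10³)/((2)(96485)) = +1.202 V.
Since Hg₂²⁺/Hg is the cathode and Cd²⁺/Cd the anode, E°cell = E°(Hg₂²⁺/Hg) − E°(Cd²⁺/Cd).
So E°(Cd²⁺/Cd) = E°(Hg₂²⁺/Hg) − E°cell = (+0.80) − (+1.202) = -0.40 V.

-0.40 V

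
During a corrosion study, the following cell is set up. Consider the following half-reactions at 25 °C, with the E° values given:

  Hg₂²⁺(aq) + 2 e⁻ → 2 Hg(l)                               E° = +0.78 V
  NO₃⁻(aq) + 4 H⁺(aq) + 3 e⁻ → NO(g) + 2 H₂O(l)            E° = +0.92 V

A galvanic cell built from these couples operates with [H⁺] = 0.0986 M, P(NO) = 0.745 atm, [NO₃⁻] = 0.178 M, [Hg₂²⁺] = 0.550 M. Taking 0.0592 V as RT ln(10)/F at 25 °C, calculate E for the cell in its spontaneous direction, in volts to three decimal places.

NO₃⁻/NO is the cathode (higher E°), Hg₂²⁺/Hg the anode: E°cell = +0.92 − (+0.78) = +0.14 V, n = 6.
Overall: 2 NO₃⁻(aq) + 8 H⁺(aq) + 6 Hg(l) → 2 NO(g) + 4 H₂O(l) + 3 Hg₂²⁺(aq)
Q = P(NO)^2·[Hg₂²⁺]^3 / ([NO₃⁻]^2·[H⁺]^8); log Q = 8.514.
E = E° − (0.0592/n) log Q = +0.14 − (0.0592/6)(8.514) = +0.056 V.

+0.056 V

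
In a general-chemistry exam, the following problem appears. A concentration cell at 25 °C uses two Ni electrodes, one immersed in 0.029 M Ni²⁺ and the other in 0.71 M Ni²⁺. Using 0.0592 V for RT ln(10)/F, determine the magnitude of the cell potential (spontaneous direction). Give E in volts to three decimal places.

For a concentration cell E°cell = 0. The 0.71 M side is the cathode (reduction is favoured where [Ni²⁺] is higher).
With n = 2, E = −(0.0592/2) log([Ni²⁺]ₐₙ/[Ni²⁺]꜀ₐₜ) = −(0.0592/2) log(0.029/0.71) = −(0.0592/2)(-1.389) = +0.041 V.

+0.041 V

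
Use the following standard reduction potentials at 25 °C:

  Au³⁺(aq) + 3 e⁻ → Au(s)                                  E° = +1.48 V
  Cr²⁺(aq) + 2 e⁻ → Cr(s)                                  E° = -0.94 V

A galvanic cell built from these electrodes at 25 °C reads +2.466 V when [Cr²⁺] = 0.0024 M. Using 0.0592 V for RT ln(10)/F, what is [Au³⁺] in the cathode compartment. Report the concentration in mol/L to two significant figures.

Au³⁺/Au is the cathode, Cr²⁺/Cr the anode: E°cell = +2.42 V, n = 6.
Overall reaction: 2 Au³⁺(aq) + 3 Cr(s) → 2 Au(s) + 3 Cr²⁺(aq); Q = [Cr²⁺]^3/[Au³⁺]^2.
From E = E° − (0.0592/n) log Q: log Q = (E° − E)·n/0.0592 = (+2.42 − (+2.466))·6/0.0592 = -4.6622.
So 2·log[Au³⁺] = 3·log(0.0024) − log Q = -7.8594 − (-4.6622) = -3.1972; log[Au³⁺] = -3.1972 / 2 = -1.5986; [Au³⁺] = 10^(-1.5986) ≈ 0.025 M.

0.025 M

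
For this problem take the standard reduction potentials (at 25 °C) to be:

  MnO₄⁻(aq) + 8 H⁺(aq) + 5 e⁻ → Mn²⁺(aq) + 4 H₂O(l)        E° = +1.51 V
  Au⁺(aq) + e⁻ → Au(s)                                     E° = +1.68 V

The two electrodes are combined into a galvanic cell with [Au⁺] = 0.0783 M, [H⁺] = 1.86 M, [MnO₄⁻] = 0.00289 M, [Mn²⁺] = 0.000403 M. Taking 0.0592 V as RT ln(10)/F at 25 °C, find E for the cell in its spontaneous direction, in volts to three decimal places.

+0.069 V

Au⁺/Au is the cathode (higher E°), MnO₄⁻/Mn²⁺ the anode: E°cell = +1.68 − (+1.51) = +0.17 V, n = 5.
Overall: 5 Au⁺(aq) + Mn²⁺(aq) + 4 H₂O(l) → 5 Au(s) + MnO₄⁻(aq) + 8 H⁺(aq)
Q = [MnO₄⁻]·[H⁺]^8 / ([Au⁺]^5·[Mn²⁺]); log Q = 8.543.
E = E° − (0.0592/n) log Q = +0.17 − (0.0592/5)(8.543) = +0.069 V.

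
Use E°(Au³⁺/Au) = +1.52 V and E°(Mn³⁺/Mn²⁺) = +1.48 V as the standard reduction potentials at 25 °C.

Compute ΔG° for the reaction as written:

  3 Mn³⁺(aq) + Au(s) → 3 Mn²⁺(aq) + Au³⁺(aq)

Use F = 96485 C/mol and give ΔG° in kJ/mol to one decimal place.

+11.6 kJ/mol

As written, Mn³⁺/Mn²⁺ is reduced (cathode) and Au³⁺/Au is oxidised (anode), so E°cell = (+1.48) − (+1.52) = -0.04 V.
Balancing electrons gives n = 3.
ΔG° = −nFE° = −(3)(96485)(-0.04) = 11,578 J = +11.6 kJ/mol.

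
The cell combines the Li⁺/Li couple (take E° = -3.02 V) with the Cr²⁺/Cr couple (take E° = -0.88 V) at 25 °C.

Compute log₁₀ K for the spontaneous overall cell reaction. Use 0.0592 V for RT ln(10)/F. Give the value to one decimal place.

72.3

Cathode: Cr²⁺/Cr; anode: Li⁺/Li. E°cell = +2.14 V, n = 2.
log K = nE°cell / 0.0592 = (2)(+2.14) / 0.0592 = 72.3.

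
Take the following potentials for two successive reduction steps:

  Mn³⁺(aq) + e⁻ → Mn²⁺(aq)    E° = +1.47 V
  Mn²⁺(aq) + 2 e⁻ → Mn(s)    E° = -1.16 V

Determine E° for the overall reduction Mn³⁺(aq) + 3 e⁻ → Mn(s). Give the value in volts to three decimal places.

-0.283 V

Since ΔG° = −nFE° is additive over sequential reductions, n₃E°₃ = n₁E°₁ + n₂E°₂.
E°₃ = (1×+1.47 + 2×-1.16) / 3 = (-0.850) / 3 = -0.283 V.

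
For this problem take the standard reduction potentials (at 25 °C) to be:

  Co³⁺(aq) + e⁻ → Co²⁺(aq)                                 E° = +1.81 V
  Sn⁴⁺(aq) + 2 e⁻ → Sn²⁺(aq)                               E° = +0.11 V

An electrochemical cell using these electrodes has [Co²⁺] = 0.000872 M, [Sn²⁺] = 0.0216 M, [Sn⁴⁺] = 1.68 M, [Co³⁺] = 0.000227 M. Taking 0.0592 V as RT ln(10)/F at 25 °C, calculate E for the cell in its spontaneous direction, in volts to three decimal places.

+1.609 V

Co³⁺/Co²⁺ is the cathode (higher E°), Sn⁴⁺/Sn²⁺ the anode: E°cell = +1.81 − (+0.11) = +1.70 V, n = 2.
Overall: 2 Co³⁺(aq) + Sn²⁺(aq) → 2 Co²⁺(aq) + Sn⁴⁺(aq)
Q = [Co²⁺]^2·[Sn⁴⁺] / ([Co³⁺]^2·[Sn²⁺]); log Q = 3.060.
E = E° − (0.0592/n) log Q = +1.70 − (0.0592/2)(3.060) = +1.609 V.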